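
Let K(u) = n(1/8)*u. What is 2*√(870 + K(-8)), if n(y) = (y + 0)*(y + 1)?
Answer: √13902/2 ≈ 58.953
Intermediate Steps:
n(y) = y*(1 + y)
K(u) = 9*u/64 (K(u) = ((1 + 1/8)/8)*u = ((1 + ⅛)/8)*u = ((⅛)*(9/8))*u = 9*u/64)
2*√(870 + K(-8)) = 2*√(870 + (9/64)*(-8)) = 2*√(870 - 9/8) = 2*√(6951/8) = 2*(√13902/4) = √13902/2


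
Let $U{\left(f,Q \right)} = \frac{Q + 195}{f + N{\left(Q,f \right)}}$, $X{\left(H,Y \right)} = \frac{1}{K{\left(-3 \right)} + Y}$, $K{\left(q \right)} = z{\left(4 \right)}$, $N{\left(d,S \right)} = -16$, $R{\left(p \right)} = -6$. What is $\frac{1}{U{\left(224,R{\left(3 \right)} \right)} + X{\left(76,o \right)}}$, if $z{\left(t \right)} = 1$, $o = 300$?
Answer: $\frac{62608}{57097} \approx 1.0965$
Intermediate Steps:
$K{\left(q \right)} = 1$
$X{\left(H,Y \right)} = \frac{1}{1 + Y}$
$U{\left(f,Q \right)} = \frac{195 + Q}{-16 + f}$ ($U{\left(f,Q \right)} = \frac{Q + 195}{f - 16} = \frac{195 + Q}{-16 + f}$)
$\frac{1}{U{\left(224,R{\left(3 \right)} \right)} + X{\left(76,o \right)}} = \frac{1}{\frac{195 - 6}{-16 + 224} + \frac{1}{1 + 300}} = \frac{1}{\frac{1}{208} \cdot 189 + \frac{1}{301}} = \frac{1}{\frac{189}{208} + \frac{1}{301}} = \frac{1}{\frac{57097}{62608}} = \frac{62608}{57097}$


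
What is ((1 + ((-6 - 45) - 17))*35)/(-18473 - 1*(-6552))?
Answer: 335/1703 ≈ 0.19671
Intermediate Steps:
((1 + ((-6 - 45) - 17))*35)/(-18473 - 1*(-6552)) = ((1 + (-51 - 17))*35)/(-18473 + 6552) = ((1 - 68)*35)/(-11921) = -67*35*(-1/11921) = -2345*(-1/11921) = 335/1703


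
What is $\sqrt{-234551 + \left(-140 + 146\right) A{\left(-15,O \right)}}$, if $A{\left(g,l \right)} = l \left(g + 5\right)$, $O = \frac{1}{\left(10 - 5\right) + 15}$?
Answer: $i \sqrt{234554} \approx 484.31 i$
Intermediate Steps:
$O = \frac{1}{20}$ ($O = \frac{1}{5 + 15} = \frac{1}{20} \approx 0.05$)
$A{\left(g,l \right)} = l \left(5 + g\right)$
$\sqrt{-234551 + \left(-140 + 146\right) A{\left(-15,O \right)}} = \sqrt{-234551 + \left(-140 + 146\right) \frac{5 - 15}{20}} = \sqrt{-234551 + 6 \cdot \frac{1}{20} \left(-10\right)} = \sqrt{-234551 + 6 \left(- \frac{1}{2}\right)} = \sqrt{-234551 - 3} = \sqrt{-234554} = i \sqrt{234554}$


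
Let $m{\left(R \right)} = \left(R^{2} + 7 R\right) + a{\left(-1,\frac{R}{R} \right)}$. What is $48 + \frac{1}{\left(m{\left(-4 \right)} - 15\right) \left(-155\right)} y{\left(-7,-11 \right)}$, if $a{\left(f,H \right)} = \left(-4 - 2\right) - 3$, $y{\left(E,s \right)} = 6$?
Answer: $\frac{44641}{930} \approx 48.001$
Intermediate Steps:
$a{\left(f,H \right)} = -9$ ($a{\left(f,H \right)} = -6 - 3 = -9$)
$m{\left(R \right)} = -9 + R^{2} + 7 R$ ($m{\left(R \right)} = \left(R^{2} + 7 R\right) - 9 = -9 + R^{2} + 7 R$)
$48 + \frac{1}{\left(m{\left(-4 \right)} - 15\right) \left(-155\right)} y{\left(-7,-11 \right)} = 48 + \frac{1}{\left(\left(-9 + \left(-4\right)^{2} + 7 \left(-4\right)\right) - 15\right) \left(-155\right)} 6 = 48 + \frac{1}{\left(-9 + 16 - 28\right) - 15} \left(- \frac{1}{155}\right) 6 = 48 + \frac{1}{-21 - 15} \left(- \frac{1}{155}\right) 6 = 48 + \frac{1}{-36} \left(- \frac{1}{155}\right) 6 = 48 + \left(- \frac{1}{36}\right) \left(- \frac{1}{155}\right) 6 = 48 + \frac{1}{5580} \cdot 6 = 48 + \frac{1}{930} = \frac{44641}{930}$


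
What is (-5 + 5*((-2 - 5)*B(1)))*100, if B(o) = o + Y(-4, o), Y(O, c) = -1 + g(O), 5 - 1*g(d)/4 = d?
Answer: -126500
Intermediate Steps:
g(d) = 20 - 4*d
Y(O, c) = 19 - 4*O (Y(O, c) = -1 + (20 - 4*O) = 19 - 4*O)
B(o) = 35 + o (B(o) = o + (19 - 4*(-4)) = o + (19 + 16) = o + 35 = 35 + o)
(-5 + 5*((-2 - 5)*B(1)))*100 = (-5 + 5*((-2 - 5)*(35 + 1)))*100 = (-5 + 5*(-7*36))*100 = (-5 + 5*(-252))*100 = (-5 - 1260)*100 = -1265*100 = -126500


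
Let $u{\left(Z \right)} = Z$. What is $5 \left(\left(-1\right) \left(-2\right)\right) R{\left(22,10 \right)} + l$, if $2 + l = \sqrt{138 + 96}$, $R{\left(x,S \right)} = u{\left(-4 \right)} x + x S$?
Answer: $1318 + 3 \sqrt{26} \approx 1333.3$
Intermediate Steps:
$R{\left(x,S \right)} = - 4 x + S x$ ($R{\left(x,S \right)} = - 4 x + x S = - 4 x + S x$)
$l = -2 + 3 \sqrt{26}$ ($l = -2 + \sqrt{138 + 96} = -2 + \sqrt{234} = -2 + 3 \sqrt{26} \approx 13.297$)
$5 \left(\left(-1\right) \left(-2\right)\right) R{\left(22,10 \right)} + l = 5 \left(\left(-1\right) \left(-2\right)\right) 22 \left(-4 + 10\right) - \left(2 - 3 \sqrt{26}\right) = 5 \cdot 2 \cdot 22 \cdot 6 - \left(2 - 3 \sqrt{26}\right) = 10 \cdot 132 - \left(2 - 3 \sqrt{26}\right) = 1320 - \left(2 - 3 \sqrt{26}\right) = 1318 + 3 \sqrt{26}$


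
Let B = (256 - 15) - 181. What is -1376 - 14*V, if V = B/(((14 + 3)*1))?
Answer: -24232/17 ≈ -1425.4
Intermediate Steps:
B = 60 (B = 241 - 181 = 60)
V = 60/17 (V = 60/(((14 + 3)*1)) = 60/((17*1)) = 60/17 ≈ 3.5294)
-1376 - 14*V = -1376 - 14*60/17 = -1376 - 840/17 = -24232/17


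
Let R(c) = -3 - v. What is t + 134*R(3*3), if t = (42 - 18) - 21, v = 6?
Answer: -1203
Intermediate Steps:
R(c) = -9 (R(c) = -3 - 1*6 = -3 - 6 = -9)
t = 3 (t = 24 - 21 = 3)
t + 134*R(3*3) = 3 + 134*(-9) = 3 - 1206 = -1203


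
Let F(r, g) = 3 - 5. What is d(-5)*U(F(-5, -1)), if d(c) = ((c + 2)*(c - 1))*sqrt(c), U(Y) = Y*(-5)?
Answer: 180*I*sqrt(5) ≈ 402.49*I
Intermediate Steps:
F(r, g) = -2
U(Y) = -5*Y
d(c) = sqrt(c)*(-1 + c)*(2 + c) (d(c) = ((2 + c)*(-1 + c))*sqrt(c) = ((-1 + c)*(2 + c))*sqrt(c) = sqrt(c)*(-1 + c)*(2 + c))
d(-5)*U(F(-5, -1)) = (sqrt(-5)*(-2 - 5 + (-5)**2))*(-5*(-2)) = ((I*sqrt(5))*(-2 - 5 + 25))*10 = ((I*sqrt(5))*18)*10 = (18*I*sqrt(5))*10 = 180*I*sqrt(5)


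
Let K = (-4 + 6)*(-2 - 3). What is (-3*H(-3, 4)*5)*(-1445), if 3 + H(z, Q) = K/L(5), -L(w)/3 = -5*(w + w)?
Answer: -66470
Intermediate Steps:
L(w) = 30*w (L(w) = -(-15)*(w + w) = -(-15)*2*w = -(-30)*w = 30*w)
K = -10 (K = 2*(-5) = -10)
H(z, Q) = -46/15 (H(z, Q) = -3 - 10/(30*5) = -3 - 10/150 = -3 - 10*1/150 = -3 - 1/15 = -46/15)
(-3*H(-3, 4)*5)*(-1445) = (-3*(-46/15)*5)*(-1445) = ((46/5)*5)*(-1445) = 46*(-1445) = -66470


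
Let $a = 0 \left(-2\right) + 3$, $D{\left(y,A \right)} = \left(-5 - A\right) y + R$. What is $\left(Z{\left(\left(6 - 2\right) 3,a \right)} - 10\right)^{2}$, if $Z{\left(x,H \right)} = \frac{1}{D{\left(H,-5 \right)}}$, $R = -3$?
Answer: $\frac{961}{9} \approx 106.78$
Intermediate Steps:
$D{\left(y,A \right)} = -3 + y \left(-5 - A\right)$ ($D{\left(y,A \right)} = \left(-5 - A\right) y - 3 = y \left(-5 - A\right) - 3 = -3 + y \left(-5 - A\right)$)
$a = 3$ ($a = 0 + 3 = 3$)
$Z{\left(x,H \right)} = - \frac{1}{3}$ ($Z{\left(x,H \right)} = \frac{1}{-3 - 5 H - - 5 H} = \frac{1}{-3 - 5 H + 5 H} = \frac{1}{-3} = - \frac{1}{3}$)
$\left(Z{\left(\left(6 - 2\right) 3,a \right)} - 10\right)^{2} = \left(- \frac{1}{3} - 10\right)^{2} = \left(- \frac{31}{3}\right)^{2} = \frac{961}{9}$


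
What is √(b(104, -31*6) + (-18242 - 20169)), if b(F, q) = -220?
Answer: I*√38631 ≈ 196.55*I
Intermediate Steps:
√(b(104, -31*6) + (-18242 - 20169)) = √(-220 + (-18242 - 20169)) = √(-220 - 38411) = √(-38631) = I*√38631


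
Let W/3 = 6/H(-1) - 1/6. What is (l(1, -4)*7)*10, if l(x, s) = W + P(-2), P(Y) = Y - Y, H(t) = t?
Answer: -1295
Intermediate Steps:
P(Y) = 0
W = -37/2 (W = 3*(6/(-1) - 1/6) = 3*(6*(-1) - 1*⅙) = 3*(-6 - ⅙) = 3*(-37/6) = -37/2 ≈ -18.500)
l(x, s) = -37/2 (l(x, s) = -37/2 + 0 = -37/2)
(l(1, -4)*7)*10 = -37/2*7*10 = -259/2*10 = -1295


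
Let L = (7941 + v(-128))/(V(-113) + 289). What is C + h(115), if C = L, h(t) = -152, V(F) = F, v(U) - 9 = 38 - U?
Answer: -4659/44 ≈ -105.89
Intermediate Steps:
v(U) = 47 - U (v(U) = 9 + (38 - U) = 47 - U)
L = 2029/44 (L = (7941 + (47 - 1*(-128)))/(-113 + 289) = (7941 + (47 + 128))/176 = (7941 + 175)*(1/176) = 8116*(1/176) = 2029/44 ≈ 46.114)
C = 2029/44 ≈ 46.114
C + h(115) = 2029/44 - 152 = -4659/44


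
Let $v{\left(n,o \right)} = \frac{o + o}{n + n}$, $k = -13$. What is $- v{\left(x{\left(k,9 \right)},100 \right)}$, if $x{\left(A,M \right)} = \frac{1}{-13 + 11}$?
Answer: $200$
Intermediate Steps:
$x{\left(A,M \right)} = - \frac{1}{2}$ ($x{\left(A,M \right)} = \frac{1}{-2} = - \frac{1}{2}$)
$v{\left(n,o \right)} = \frac{o}{n}$ ($v{\left(n,o \right)} = \frac{2 o}{2 n} = 2 o \frac{1}{2 n} = \frac{o}{n}$)
$- v{\left(x{\left(k,9 \right)},100 \right)} = - \frac{100}{- \frac{1}{2}} = - 100 \left(-2\right) = \left(-1\right) \left(-200\right) = 200$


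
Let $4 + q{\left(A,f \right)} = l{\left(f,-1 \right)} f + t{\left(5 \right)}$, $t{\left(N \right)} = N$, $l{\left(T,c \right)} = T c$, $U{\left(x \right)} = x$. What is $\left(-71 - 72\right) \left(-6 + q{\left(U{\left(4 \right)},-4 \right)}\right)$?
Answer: $3003$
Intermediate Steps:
$q{\left(A,f \right)} = 1 - f^{2}$ ($q{\left(A,f \right)} = -4 + \left(f \left(-1\right) f + 5\right) = -4 + \left(- f f + 5\right) = -4 - \left(-5 + f^{2}\right) = 1 - f^{2}$)
$\left(-71 - 72\right) \left(-6 + q{\left(U{\left(4 \right)},-4 \right)}\right) = \left(-71 - 72\right) \left(-6 + \left(1 - \left(-4\right)^{2}\right)\right) = \left(-71 - 72\right) \left(-6 + \left(1 - 16\right)\right) = - 143 \left(-6 + \left(1 - 16\right)\right) = - 143 \left(-6 - 15\right) = \left(-143\right) \left(-21\right) = 3003$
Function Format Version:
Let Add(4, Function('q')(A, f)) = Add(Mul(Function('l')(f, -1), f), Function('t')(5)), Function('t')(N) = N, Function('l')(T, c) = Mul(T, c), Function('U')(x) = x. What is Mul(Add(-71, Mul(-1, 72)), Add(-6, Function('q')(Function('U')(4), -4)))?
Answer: 3003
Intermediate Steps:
Function('q')(A, f) = Add(1, Mul(-1, Pow(f, 2))) (Function('q')(A, f) = Add(-4, Add(Mul(Mul(f, -1), f), 5)) = Add(-4, Add(Mul(Mul(-1, f), f), 5)) = Add(-4, Add(Mul(-1, Pow(f, 2)), 5)) = Add(-4, Add(5, Mul(-1, Pow(f, 2)))) = Add(1, Mul(-1, Pow(f, 2))))
Mul(Add(-71, Mul(-1, 72)), Add(-6, Function('q')(Function('U')(4), -4))) = Mul(Add(-71, Mul(-1, 72)), Add(-6, Add(1, Mul(-1, Pow(-4, 2))))) = Mul(Add(-71, -72), Add(-6, Add(1, Mul(-1, 16)))) = Mul(-143, Add(-6, Add(1, -16))) = Mul(-143, Add(-6, -15)) = Mul(-143, -21) = 3003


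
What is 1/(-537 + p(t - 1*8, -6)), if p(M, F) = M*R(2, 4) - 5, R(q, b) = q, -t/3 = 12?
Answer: -1/630 ≈ -0.0015873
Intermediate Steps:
t = -36 (t = -3*12 = -36)
p(M, F) = -5 + 2*M (p(M, F) = M*2 - 5 = 2*M - 5 = -5 + 2*M)
1/(-537 + p(t - 1*8, -6)) = 1/(-537 + (-5 + 2*(-36 - 1*8))) = 1/(-537 + (-5 + 2*(-36 - 8))) = 1/(-537 + (-5 + 2*(-44))) = 1/(-537 + (-5 - 88)) = 1/(-537 - 93) = 1/(-630) = -1/630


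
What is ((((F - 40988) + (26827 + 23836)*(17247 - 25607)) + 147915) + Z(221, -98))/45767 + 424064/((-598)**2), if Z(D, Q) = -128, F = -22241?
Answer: -37852727530650/4091615567 ≈ -9251.3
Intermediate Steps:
((((F - 40988) + (26827 + 23836)*(17247 - 25607)) + 147915) + Z(221, -98))/45767 + 424064/((-598)**2) = ((((-22241 - 40988) + (26827 + 23836)*(17247 - 25607)) + 147915) - 128)/45767 + 424064/((-598)**2) = (((-63229 + 50663*(-8360)) + 147915) - 128)*(1/45767) + 424064/357604 = (((-63229 - 423542680) + 147915) - 128)*(1/45767) + 424064*(1/357604) = ((-423605909 + 147915) - 128)*(1/45767) + 106016/89401 = (-423457994 - 128)*(1/45767) + 106016/89401 = -423458122*1/45767 + 106016/89401 = -423458122/45767 + 106016/89401 = -37852727530650/4091615567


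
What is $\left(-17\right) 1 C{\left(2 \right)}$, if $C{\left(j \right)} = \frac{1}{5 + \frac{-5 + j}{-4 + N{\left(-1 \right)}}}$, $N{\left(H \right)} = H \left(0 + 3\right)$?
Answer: $- \frac{119}{38} \approx -3.1316$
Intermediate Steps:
$N{\left(H \right)} = 3 H$ ($N{\left(H \right)} = H 3 = 3 H$)
$C{\left(j \right)} = \frac{1}{\frac{40}{7} - \frac{j}{7}}$ ($C{\left(j \right)} = \frac{1}{5 + \frac{-5 + j}{-4 + 3 \left(-1\right)}} = \frac{1}{5 + \frac{-5 + j}{-4 - 3}} = \frac{1}{5 + \frac{-5 + j}{-7}} = \frac{1}{5 + \left(-5 + j\right) \left(- \frac{1}{7}\right)} = \frac{1}{5 - \left(- \frac{5}{7} + \frac{j}{7}\right)} = \frac{1}{\frac{40}{7} - \frac{j}{7}}$)
$\left(-17\right) 1 C{\left(2 \right)} = \left(-17\right) 1 \left(- \frac{7}{-40 + 2}\right) = - 17 \left(- \frac{7}{-38}\right) = - 17 \left(\left(-7\right) \left(- \frac{1}{38}\right)\right) = \left(-17\right) \frac{7}{38} = - \frac{119}{38}$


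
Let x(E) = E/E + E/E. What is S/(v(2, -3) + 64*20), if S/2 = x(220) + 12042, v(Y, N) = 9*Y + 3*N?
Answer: 24088/1289 ≈ 18.687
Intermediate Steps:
x(E) = 2 (x(E) = 1 + 1 = 2)
v(Y, N) = 3*N + 9*Y
S = 24088 (S = 2*(2 + 12042) = 2*12044 = 24088)
S/(v(2, -3) + 64*20) = 24088/((3*(-3) + 9*2) + 64*20) = 24088/((-9 + 18) + 1280) = 24088/(9 + 1280) = 24088/1289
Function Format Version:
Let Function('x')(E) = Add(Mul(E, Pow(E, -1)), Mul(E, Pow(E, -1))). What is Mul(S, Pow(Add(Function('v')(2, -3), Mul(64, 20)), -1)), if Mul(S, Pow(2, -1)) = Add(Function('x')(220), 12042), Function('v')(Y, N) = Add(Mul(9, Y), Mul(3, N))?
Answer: Rational(24088, 1289) ≈ 18.687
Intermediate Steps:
Function('x')(E) = 2 (Function('x')(E) = Add(1, 1) = 2)
Function('v')(Y, N) = Add(Mul(3, N), Mul(9, Y))
S = 24088 (S = Mul(2, Add(2, 12042)) = Mul(2, 12044) = 24088)
Mul(S, Pow(Add(Function('v')(2, -3), Mul(64, 20)), -1)) = Mul(24088, Pow(Add(Add(Mul(3, -3), Mul(9, 2)), Mul(64, 20)), -1)) = Mul(24088, Pow(Add(Add(-9, 18), 1280), -1)) = Mul(24088, Pow(Add(9, 1280), -1)) = Mul(24088, Pow(1289, -1)) = Mul(24088, Rational(1, 1289)) = Rational(24088, 1289)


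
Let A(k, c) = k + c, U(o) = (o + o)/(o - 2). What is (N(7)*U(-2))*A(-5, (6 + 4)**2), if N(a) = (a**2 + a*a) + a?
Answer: 9975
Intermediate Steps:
U(o) = 2*o/(-2 + o) (U(o) = (2*o)/(-2 + o) = 2*o/(-2 + o))
A(k, c) = c + k
N(a) = a + 2*a**2 (N(a) = (a**2 + a**2) + a = 2*a**2 + a = a + 2*a**2)
(N(7)*U(-2))*A(-5, (6 + 4)**2) = ((7*(1 + 2*7))*(2*(-2)/(-2 - 2)))*((6 + 4)**2 - 5) = ((7*(1 + 14))*(2*(-2)/(-4)))*(10**2 - 5) = ((7*15)*(2*(-2)*(-1/4)))*(100 - 5) = (105*1)*95 = 105*95 = 9975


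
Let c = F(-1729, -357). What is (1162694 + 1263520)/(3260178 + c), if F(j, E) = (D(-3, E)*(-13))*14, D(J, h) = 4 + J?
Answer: 1213107/1629998 ≈ 0.74424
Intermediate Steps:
F(j, E) = -182 (F(j, E) = ((4 - 3)*(-13))*14 = (1*(-13))*14 = -13*14 = -182)
c = -182
(1162694 + 1263520)/(3260178 + c) = (1162694 + 1263520)/(3260178 - 182) = 2426214/3259996 = 2426214*(1/3259996) = 1213107/1629998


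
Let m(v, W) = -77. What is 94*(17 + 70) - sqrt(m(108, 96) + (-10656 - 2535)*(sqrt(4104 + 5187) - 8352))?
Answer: 8178 - sqrt(110171155 - 13191*sqrt(9291)) ≈ -2257.5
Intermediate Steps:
94*(17 + 70) - sqrt(m(108, 96) + (-10656 - 2535)*(sqrt(4104 + 5187) - 8352)) = 94*(17 + 70) - sqrt(-77 + (-10656 - 2535)*(sqrt(4104 + 5187) - 8352)) = 94*87 - sqrt(-77 - 13191*(sqrt(9291) - 8352)) = 8178 - sqrt(-77 - 13191*(-8352 + sqrt(9291))) = 8178 - sqrt(-77 + (110171232 - 13191*sqrt(9291))) = 8178 - sqrt(110171155 - 13191*sqrt(9291))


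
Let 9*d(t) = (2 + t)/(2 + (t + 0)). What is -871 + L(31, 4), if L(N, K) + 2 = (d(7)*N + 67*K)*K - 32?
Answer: 1627/9 ≈ 180.78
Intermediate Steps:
d(t) = ⅑ (d(t) = ((2 + t)/(2 + (t + 0)))/9 = ((2 + t)/(2 + t))/9 = (⅑)*1 = ⅑)
L(N, K) = -34 + K*(67*K + N/9) (L(N, K) = -2 + ((N/9 + 67*K)*K - 32) = -2 + ((67*K + N/9)*K - 32) = -2 + (K*(67*K + N/9) - 32) = -2 + (-32 + K*(67*K + N/9)) = -34 + K*(67*K + N/9))
-871 + L(31, 4) = -871 + (-34 + 67*4² + (⅑)*4*31) = -871 + (-34 + 67*16 + 124/9) = -871 + (-34 + 1072 + 124/9) = -871 + 9466/9 = 1627/9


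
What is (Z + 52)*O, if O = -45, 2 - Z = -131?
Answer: -8325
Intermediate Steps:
Z = 133 (Z = 2 - 1*(-131) = 2 + 131 = 133)
(Z + 52)*O = (133 + 52)*(-45) = 185*(-45) = -8325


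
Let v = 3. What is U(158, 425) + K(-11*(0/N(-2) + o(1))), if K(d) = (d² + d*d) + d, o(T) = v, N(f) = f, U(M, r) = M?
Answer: 2303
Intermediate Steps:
o(T) = 3
K(d) = d + 2*d² (K(d) = (d² + d²) + d = 2*d² + d = d + 2*d²)
U(158, 425) + K(-11*(0/N(-2) + o(1))) = 158 + (-11*(0/(-2) + 3))*(1 + 2*(-11*(0/(-2) + 3))) = 158 + (-11*(0*(-½) + 3))*(1 + 2*(-11*(0*(-½) + 3))) = 158 + (-11*(0 + 3))*(1 + 2*(-11*(0 + 3))) = 158 + (-11*3)*(1 + 2*(-11*3)) = 158 - 33*(1 + 2*(-33)) = 158 - 33*(1 - 66) = 158 - 33*(-65) = 158 + 2145 = 2303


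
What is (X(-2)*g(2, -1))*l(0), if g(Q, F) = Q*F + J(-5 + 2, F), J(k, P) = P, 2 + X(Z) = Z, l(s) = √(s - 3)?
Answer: 12*I*√3 ≈ 20.785*I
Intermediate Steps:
l(s) = √(-3 + s)
X(Z) = -2 + Z
g(Q, F) = F + F*Q (g(Q, F) = Q*F + F = F*Q + F = F + F*Q)
(X(-2)*g(2, -1))*l(0) = ((-2 - 2)*(-(1 + 2)))*√(-3 + 0) = (-(-4)*3)*√(-3) = (-4*(-3))*(I*√3) = 12*(I*√3) = 12*I*√3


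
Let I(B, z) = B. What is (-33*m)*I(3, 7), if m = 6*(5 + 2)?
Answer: -4158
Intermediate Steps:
m = 42 (m = 6*7 = 42)
(-33*m)*I(3, 7) = -33*42*3 = -1386*3 = -4158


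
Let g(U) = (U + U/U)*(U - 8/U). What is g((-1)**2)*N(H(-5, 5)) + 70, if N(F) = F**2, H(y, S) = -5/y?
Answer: 56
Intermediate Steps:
g(U) = (1 + U)*(U - 8/U) (g(U) = (U + 1)*(U - 8/U) = (1 + U)*(U - 8/U))
g((-1)**2)*N(H(-5, 5)) + 70 = (-8 + (-1)**2 + ((-1)**2)**2 - 8/((-1)**2))*(-5/(-5))**2 + 70 = (-8 + 1 + 1**2 - 8/1)*(-5*(-1/5))**2 + 70 = (-8 + 1 + 1 - 8*1)*1**2 + 70 = (-8 + 1 + 1 - 8)*1 + 70 = -14*1 + 70 = -14 + 70 = 56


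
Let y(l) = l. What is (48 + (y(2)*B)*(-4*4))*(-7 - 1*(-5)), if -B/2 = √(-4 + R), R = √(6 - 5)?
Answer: -96 - 128*I*√3 ≈ -96.0 - 221.7*I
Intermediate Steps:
R = 1 (R = √1 = 1)
B = -2*I*√3 (B = -2*√(-4 + 1) = -2*I*√3 ≈ -3.4641*I)
(48 + (y(2)*B)*(-4*4))*(-7 - 1*(-5)) = (48 + (2*(-2*I*√3))*(-4*4))*(-7 - 1*(-5)) = (48 - 4*I*√3*(-16))*(-7 + 5) = (48 + 64*I*√3)*(-2) = -96 - 128*I*√3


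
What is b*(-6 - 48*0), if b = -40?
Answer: 240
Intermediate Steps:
b*(-6 - 48*0) = -40*(-6 - 48*0) = -40*(-6 + 0) = -40*(-6) = 240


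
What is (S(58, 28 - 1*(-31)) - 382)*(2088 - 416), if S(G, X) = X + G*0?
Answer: -540056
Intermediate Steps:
S(G, X) = X (S(G, X) = X + 0 = X)
(S(58, 28 - 1*(-31)) - 382)*(2088 - 416) = ((28 - 1*(-31)) - 382)*(2088 - 416) = ((28 + 31) - 382)*1672 = (59 - 382)*1672 = -323*1672 = -540056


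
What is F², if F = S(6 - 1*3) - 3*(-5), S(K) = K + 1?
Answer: 361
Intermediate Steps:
S(K) = 1 + K
F = 19 (F = (1 + (6 - 1*3)) - 3*(-5) = (1 + (6 - 3)) + 15 = (1 + 3) + 15 = 4 + 15 = 19)
F² = 19² = 361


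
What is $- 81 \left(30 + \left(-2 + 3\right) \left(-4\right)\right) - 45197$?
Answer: $-47303$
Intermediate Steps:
$- 81 \left(30 + \left(-2 + 3\right) \left(-4\right)\right) - 45197 = - 81 \left(30 + 1 \left(-4\right)\right) - 45197 = - 81 \left(30 - 4\right) - 45197 = \left(-81\right) 26 - 45197 = -2106 - 45197 = -47303$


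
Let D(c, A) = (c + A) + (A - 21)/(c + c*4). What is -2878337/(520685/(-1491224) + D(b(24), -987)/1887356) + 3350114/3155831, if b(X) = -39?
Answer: 415437322441665643317520566/50474058056745508969 ≈ 8.2307e+6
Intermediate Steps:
D(c, A) = A + c + (-21 + A)/(5*c) (D(c, A) = (A + c) + (-21 + A)/(c + 4*c) = (A + c) + (-21 + A)/((5*c)) = (A + c) + (-21 + A)*(1/(5*c)) = (A + c) + (-21 + A)/(5*c) = A + c + (-21 + A)/(5*c))
-2878337/(520685/(-1491224) + D(b(24), -987)/1887356) + 3350114/3155831 = -2878337/(520685/(-1491224) + ((⅕)*(-21 - 987 + 5*(-39)*(-987 - 39))/(-39))/1887356) + 3350114/3155831 = -2878337/(520685*(-1/1491224) + ((⅕)*(-1/39)*(-21 - 987 + 5*(-39)*(-1026)))*(1/1887356)) + 3350114*(1/3155831) = -2878337/(-520685/1491224 + ((⅕)*(-1/39)*(-21 - 987 + 200070))*(1/1887356)) + 3350114/3155831 = -2878337/(-520685/1491224 + ((⅕)*(-1/39)*199062)*(1/1887356)) + 3350114/3155831 = -2878337/(-520685/1491224 - 66354/65*1/1887356) + 3350114/3155831 = -2878337/(-520685/1491224 - 33177/61339070) + 3350114/3155831 = -2878337/(-15993904000799/45735146660840) + 3350114/3155831 = -2878337*(-45735146660840/15993904000799) + 3350114/3155831 = 131641164834322223080/15993904000799 + 3350114/3155831 = 415437322441665643317520566/50474058056745508969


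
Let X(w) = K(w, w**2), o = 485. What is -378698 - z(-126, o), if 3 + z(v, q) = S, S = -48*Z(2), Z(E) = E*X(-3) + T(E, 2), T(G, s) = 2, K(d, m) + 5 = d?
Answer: -379367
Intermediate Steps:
K(d, m) = -5 + d
X(w) = -5 + w
Z(E) = 2 - 8*E (Z(E) = E*(-5 - 3) + 2 = E*(-8) + 2 = -8*E + 2 = 2 - 8*E)
S = 672 (S = -48*(2 - 8*2) = -48*(2 - 16) = -48*(-14) = 672)
z(v, q) = 669 (z(v, q) = -3 + 672 = 669)
-378698 - z(-126, o) = -378698 - 1*669 = -378698 - 669 = -379367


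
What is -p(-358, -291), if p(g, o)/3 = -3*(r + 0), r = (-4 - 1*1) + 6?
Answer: 9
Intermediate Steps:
r = 1 (r = (-4 - 1) + 6 = -5 + 6 = 1)
p(g, o) = -9 (p(g, o) = 3*(-3*(1 + 0)) = 3*(-3*1) = 3*(-3) = -9)
-p(-358, -291) = -1*(-9) = 9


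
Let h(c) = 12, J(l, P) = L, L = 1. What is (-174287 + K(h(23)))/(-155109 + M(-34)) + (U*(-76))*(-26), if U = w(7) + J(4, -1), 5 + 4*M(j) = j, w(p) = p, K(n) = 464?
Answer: 3269721364/206825 ≈ 15809.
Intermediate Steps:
J(l, P) = 1
M(j) = -5/4 + j/4
U = 8 (U = 7 + 1 = 8)
(-174287 + K(h(23)))/(-155109 + M(-34)) + (U*(-76))*(-26) = (-174287 + 464)/(-155109 + (-5/4 + (¼)*(-34))) + (8*(-76))*(-26) = -173823/(-155109 + (-5/4 - 17/2)) - 608*(-26) = -173823/(-155109 - 39/4) + 15808 = -173823/(-620475/4) + 15808 = -173823*(-4/620475) + 15808 = 231764/206825 + 15808 = 3269721364/206825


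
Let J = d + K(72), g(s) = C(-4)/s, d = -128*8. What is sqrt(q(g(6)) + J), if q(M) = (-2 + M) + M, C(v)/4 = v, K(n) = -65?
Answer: I*sqrt(9867)/3 ≈ 33.111*I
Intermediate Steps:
C(v) = 4*v
d = -1024
g(s) = -16/s (g(s) = (4*(-4))/s = -16/s)
q(M) = -2 + 2*M
J = -1089 (J = -1024 - 65 = -1089)
sqrt(q(g(6)) + J) = sqrt((-2 + 2*(-16/6)) - 1089) = sqrt((-2 + 2*(-16*1/6)) - 1089) = sqrt((-2 + 2*(-8/3)) - 1089) = sqrt((-2 - 16/3) - 1089) = sqrt(-22/3 - 1089) = sqrt(-3289/3) = I*sqrt(9867)/3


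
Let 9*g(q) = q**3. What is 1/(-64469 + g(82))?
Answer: -9/28853 ≈ -0.00031193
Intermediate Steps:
g(q) = q**3/9
1/(-64469 + g(82)) = 1/(-64469 + (1/9)*82**3) = 1/(-64469 + (1/9)*551368) = 1/(-64469 + 551368/9) = 1/(-28853/9) = -9/28853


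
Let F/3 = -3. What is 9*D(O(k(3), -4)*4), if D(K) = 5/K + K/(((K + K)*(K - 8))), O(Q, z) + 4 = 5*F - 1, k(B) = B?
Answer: -513/2080 ≈ -0.24663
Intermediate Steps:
F = -9 (F = 3*(-3) = -9)
O(Q, z) = -50 (O(Q, z) = -4 + (5*(-9) - 1) = -4 + (-45 - 1) = -4 - 46 = -50)
D(K) = 1/(2*(-8 + K)) + 5/K (D(K) = 5/K + K/(((2*K)*(-8 + K))) = 5/K + K/((2*K*(-8 + K))) = 5/K + K*(1/(2*K*(-8 + K))) = 5/K + 1/(2*(-8 + K)) = 1/(2*(-8 + K)) + 5/K)
9*D(O(k(3), -4)*4) = 9*((-80 + 11*(-50*4))/(2*((-50*4))*(-8 - 50*4))) = 9*((1/2)*(-80 + 11*(-200))/(-200*(-8 - 200))) = 9*((1/2)*(-1/200)*(-80 - 2200)/(-208)) = 9*((1/2)*(-1/200)*(-1/208)*(-2280)) = 9*(-57/2080) = -513/2080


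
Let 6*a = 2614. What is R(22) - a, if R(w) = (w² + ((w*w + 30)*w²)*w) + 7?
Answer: 16419382/3 ≈ 5.4731e+6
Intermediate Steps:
a = 1307/3 (a = (⅙)*2614 = 1307/3 ≈ 435.67)
R(w) = 7 + w² + w³*(30 + w²) (R(w) = (w² + ((w² + 30)*w²)*w) + 7 = (w² + ((30 + w²)*w²)*w) + 7 = (w² + (w²*(30 + w²))*w) + 7 = (w² + w³*(30 + w²)) + 7 = 7 + w² + w³*(30 + w²))
R(22) - a = (7 + 22² + 22⁵ + 30*22³) - 1*1307/3 = (7 + 484 + 5153632 + 30*10648) - 1307/3 = (7 + 484 + 5153632 + 319440) - 1307/3 = 5473563 - 1307/3 = 16419382/3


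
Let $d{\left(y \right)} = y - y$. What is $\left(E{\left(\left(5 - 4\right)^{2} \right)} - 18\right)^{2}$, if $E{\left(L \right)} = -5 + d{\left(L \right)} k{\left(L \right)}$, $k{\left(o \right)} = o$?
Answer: $529$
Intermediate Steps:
$d{\left(y \right)} = 0$
$E{\left(L \right)} = -5$ ($E{\left(L \right)} = -5 + 0 L = -5 + 0 = -5$)
$\left(E{\left(\left(5 - 4\right)^{2} \right)} - 18\right)^{2} = \left(-5 - 18\right)^{2} = \left(-23\right)^{2} = 529$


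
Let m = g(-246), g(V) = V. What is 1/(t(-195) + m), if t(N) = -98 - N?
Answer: -1/149 ≈ -0.0067114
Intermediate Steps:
m = -246
1/(t(-195) + m) = 1/((-98 - 1*(-195)) - 246) = 1/((-98 + 195) - 246) = 1/(97 - 246) = 1/(-149) = -1/149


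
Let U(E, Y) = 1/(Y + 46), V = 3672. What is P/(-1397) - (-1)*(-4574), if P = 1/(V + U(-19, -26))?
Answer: -469279030218/102597077 ≈ -4574.0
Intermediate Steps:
U(E, Y) = 1/(46 + Y)
P = 20/73441 (P = 1/(3672 + 1/(46 - 26)) = 1/(3672 + 1/20) = 1/(73441/20) = 20/73441 ≈ 0.00027233)
P/(-1397) - (-1)*(-4574) = (20/73441)/(-1397) - (-1)*(-4574) = (20/73441)*(-1/1397) - 1*4574 = -20/102597077 - 4574 = -469279030218/102597077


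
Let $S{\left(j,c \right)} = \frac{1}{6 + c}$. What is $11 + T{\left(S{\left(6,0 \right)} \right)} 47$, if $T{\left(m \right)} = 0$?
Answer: $11$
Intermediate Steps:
$11 + T{\left(S{\left(6,0 \right)} \right)} 47 = 11 + 0 \cdot 47 = 11 + 0 = 11$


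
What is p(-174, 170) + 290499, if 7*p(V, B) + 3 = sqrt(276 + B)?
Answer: 2033490/7 + sqrt(446)/7 ≈ 2.9050e+5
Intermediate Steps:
p(V, B) = -3/7 + sqrt(276 + B)/7
p(-174, 170) + 290499 = (-3/7 + sqrt(276 + 170)/7) + 290499 = (-3/7 + sqrt(446)/7) + 290499 = 2033490/7 + sqrt(446)/7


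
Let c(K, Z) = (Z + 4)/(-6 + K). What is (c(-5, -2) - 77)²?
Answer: 720801/121 ≈ 5957.0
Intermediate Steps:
c(K, Z) = (4 + Z)/(-6 + K)
(c(-5, -2) - 77)² = ((4 - 2)/(-6 - 5) - 77)² = (2/(-11) - 77)² = (-1/11*2 - 77)² = (-2/11 - 77)² = (-849/11)² = 720801/121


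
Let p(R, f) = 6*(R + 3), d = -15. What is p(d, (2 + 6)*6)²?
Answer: 5184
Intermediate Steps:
p(R, f) = 18 + 6*R (p(R, f) = 6*(3 + R) = 18 + 6*R)
p(d, (2 + 6)*6)² = (18 + 6*(-15))² = (18 - 90)² = (-72)² = 5184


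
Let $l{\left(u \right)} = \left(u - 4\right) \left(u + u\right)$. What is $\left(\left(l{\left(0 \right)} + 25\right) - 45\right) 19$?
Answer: $-380$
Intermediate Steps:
$l{\left(u \right)} = 2 u \left(-4 + u\right)$ ($l{\left(u \right)} = \left(-4 + u\right) 2 u = 2 u \left(-4 + u\right)$)
$\left(\left(l{\left(0 \right)} + 25\right) - 45\right) 19 = \left(\left(2 \cdot 0 \left(-4 + 0\right) + 25\right) - 45\right) 19 = \left(\left(2 \cdot 0 \left(-4\right) + 25\right) - 45\right) 19 = \left(\left(0 + 25\right) - 45\right) 19 = \left(25 - 45\right) 19 = \left(-20\right) 19 = -380$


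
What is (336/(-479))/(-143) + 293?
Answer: 20069957/68497 ≈ 293.00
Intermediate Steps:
(336/(-479))/(-143) + 293 = -336*(-1)/(143*479) + 293 = -1/143*(-336/479) + 293 = 336/68497 + 293 = 20069957/68497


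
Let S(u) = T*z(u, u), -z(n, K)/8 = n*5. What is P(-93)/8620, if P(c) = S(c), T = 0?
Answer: 0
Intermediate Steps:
z(n, K) = -40*n (z(n, K) = -8*n*5 = -40*n)
S(u) = 0 (S(u) = 0*(-40*u) = 0)
P(c) = 0
P(-93)/8620 = 0/8620 = 0*(1/8620) = 0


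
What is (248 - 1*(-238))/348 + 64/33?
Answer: 6385/1914 ≈ 3.3359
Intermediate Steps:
(248 - 1*(-238))/348 + 64/33 = (248 + 238)*(1/348) + 64*(1/33) = 486*(1/348) + 64/33 = 81/58 + 64/33 = 6385/1914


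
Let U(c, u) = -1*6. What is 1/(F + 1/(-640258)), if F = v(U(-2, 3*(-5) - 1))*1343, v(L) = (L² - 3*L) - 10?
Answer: 640258/37834125735 ≈ 1.6923e-5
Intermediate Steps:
U(c, u) = -6
v(L) = -10 + L² - 3*L
F = 59092 (F = (-10 + (-6)² - 3*(-6))*1343 = (-10 + 36 + 18)*1343 = 44*1343 = 59092)
1/(F + 1/(-640258)) = 1/(59092 + 1/(-640258)) = 1/(59092 - 1/640258) = 1/(37834125735/640258) = 640258/37834125735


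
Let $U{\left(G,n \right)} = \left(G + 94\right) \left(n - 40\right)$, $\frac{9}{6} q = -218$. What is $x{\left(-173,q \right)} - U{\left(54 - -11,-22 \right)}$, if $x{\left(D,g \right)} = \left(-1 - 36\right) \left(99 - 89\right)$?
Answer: $9488$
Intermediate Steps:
$q = - \frac{436}{3}$ ($q = \frac{2}{3} \left(-218\right) = - \frac{436}{3} \approx -145.33$)
$x{\left(D,g \right)} = -370$ ($x{\left(D,g \right)} = \left(-37\right) 10 = -370$)
$U{\left(G,n \right)} = \left(-40 + n\right) \left(94 + G\right)$ ($U{\left(G,n \right)} = \left(94 + G\right) \left(-40 + n\right) = \left(-40 + n\right) \left(94 + G\right)$)
$x{\left(-173,q \right)} - U{\left(54 - -11,-22 \right)} = -370 - \left(-3760 - 40 \left(54 - -11\right) + 94 \left(-22\right) + \left(54 - -11\right) \left(-22\right)\right) = -370 - \left(-3760 - 40 \left(54 + 11\right) - 2068 + \left(54 + 11\right) \left(-22\right)\right) = -370 - \left(-3760 - 2600 - 2068 + 65 \left(-22\right)\right) = -370 - \left(-3760 - 2600 - 2068 - 1430\right) = -370 - -9858 = -370 + 9858 = 9488$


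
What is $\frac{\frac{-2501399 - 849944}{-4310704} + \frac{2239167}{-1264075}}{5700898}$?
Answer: $- \frac{5416037240843}{31064496254896602400} \approx -1.7435 \cdot 10^{-7}$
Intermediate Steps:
$\frac{\frac{-2501399 - 849944}{-4310704} + \frac{2239167}{-1264075}}{5700898} = \left(\left(-2501399 - 849944\right) \left(- \frac{1}{4310704}\right) + 2239167 \left(- \frac{1}{1264075}\right)\right) \frac{1}{5700898} = \left(\left(-3351343\right) \left(- \frac{1}{4310704}\right) - \frac{2239167}{1264075}\right) \frac{1}{5700898} = \left(\frac{3351343}{4310704} - \frac{2239167}{1264075}\right) \frac{1}{5700898} = \left(- \frac{5416037240843}{5449053158800}\right) \frac{1}{5700898} = - \frac{5416037240843}{31064496254896602400}$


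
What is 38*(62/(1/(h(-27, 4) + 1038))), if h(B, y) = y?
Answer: 2454952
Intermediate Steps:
38*(62/(1/(h(-27, 4) + 1038))) = 38*(62/(1/(4 + 1038))) = 38*(62/(1/1042)) = 38*(62*1042) = 38*64604 = 2454952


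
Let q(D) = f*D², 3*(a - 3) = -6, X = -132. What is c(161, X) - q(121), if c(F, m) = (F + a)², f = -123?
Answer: 1827087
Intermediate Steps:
a = 1 (a = 3 + (⅓)*(-6) = 3 - 2 = 1)
c(F, m) = (1 + F)² (c(F, m) = (F + 1)² = (1 + F)²)
q(D) = -123*D²
c(161, X) - q(121) = (1 + 161)² - (-123)*121² = 162² - (-123)*14641 = 26244 - 1*(-1800843) = 26244 + 1800843 = 1827087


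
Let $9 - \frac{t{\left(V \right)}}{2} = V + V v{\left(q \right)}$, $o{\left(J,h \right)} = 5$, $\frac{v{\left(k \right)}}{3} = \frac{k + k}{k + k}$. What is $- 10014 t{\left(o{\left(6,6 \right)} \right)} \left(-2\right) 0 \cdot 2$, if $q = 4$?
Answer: $0$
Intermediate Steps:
$v{\left(k \right)} = 3$ ($v{\left(k \right)} = 3 \frac{k + k}{k + k} = 3 \frac{2 k}{2 k} = 3 \cdot 2 k \frac{1}{2 k} = 3 \cdot 1 = 3$)
$t{\left(V \right)} = 18 - 8 V$ ($t{\left(V \right)} = 18 - 2 \left(V + V 3\right) = 18 - 2 \left(V + 3 V\right) = 18 - 2 \cdot 4 V = 18 - 8 V$)
$- 10014 t{\left(o{\left(6,6 \right)} \right)} \left(-2\right) 0 \cdot 2 = - 10014 \left(18 - 40\right) \left(-2\right) 0 \cdot 2 = - 10014 \left(18 - 40\right) 0 \cdot 2 = - 10014 \left(\left(-22\right) 0\right) = \left(-10014\right) 0 = 0$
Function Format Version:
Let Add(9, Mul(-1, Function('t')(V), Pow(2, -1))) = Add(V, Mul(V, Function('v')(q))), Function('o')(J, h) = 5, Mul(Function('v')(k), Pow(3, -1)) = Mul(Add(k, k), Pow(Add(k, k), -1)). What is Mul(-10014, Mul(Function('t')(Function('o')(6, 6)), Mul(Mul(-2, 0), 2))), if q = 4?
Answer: 0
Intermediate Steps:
Function('v')(k) = 3 (Function('v')(k) = Mul(3, Mul(Add(k, k), Pow(Add(k, k), -1))) = Mul(3, Mul(Mul(2, k), Pow(Mul(2, k), -1))) = Mul(3, Mul(Mul(2, k), Mul(Rational(1, 2), Pow(k, -1)))) = Mul(3, 1) = 3)
Function('t')(V) = Add(18, Mul(-8, V)) (Function('t')(V) = Add(18, Mul(-2, Add(V, Mul(V, 3)))) = Add(18, Mul(-2, Add(V, Mul(3, V)))) = Add(18, Mul(-2, Mul(4, V))) = Add(18, Mul(-8, V)))
Mul(-10014, Mul(Function('t')(Function('o')(6, 6)), Mul(Mul(-2, 0), 2))) = Mul(-10014, Mul(Add(18, Mul(-8, 5)), Mul(Mul(-2, 0), 2))) = Mul(-10014, Mul(Add(18, -40), Mul(0, 2))) = Mul(-10014, Mul(-22, 0)) = Mul(-10014, 0) = 0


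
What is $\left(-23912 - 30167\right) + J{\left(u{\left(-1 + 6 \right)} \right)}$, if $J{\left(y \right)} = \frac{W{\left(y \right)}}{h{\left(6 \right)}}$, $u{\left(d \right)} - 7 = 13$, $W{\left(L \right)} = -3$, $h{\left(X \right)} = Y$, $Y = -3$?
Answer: $-54078$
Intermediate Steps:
$h{\left(X \right)} = -3$
$u{\left(d \right)} = 20$ ($u{\left(d \right)} = 7 + 13 = 20$)
$J{\left(y \right)} = 1$ ($J{\left(y \right)} = - \frac{3}{-3} = \left(-3\right) \left(- \frac{1}{3}\right) = 1$)
$\left(-23912 - 30167\right) + J{\left(u{\left(-1 + 6 \right)} \right)} = \left(-23912 - 30167\right) + 1 = -54079 + 1 = -54078$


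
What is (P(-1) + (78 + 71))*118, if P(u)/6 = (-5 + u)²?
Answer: 43070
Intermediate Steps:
P(u) = 6*(-5 + u)²
(P(-1) + (78 + 71))*118 = (6*(-5 - 1)² + (78 + 71))*118 = (6*(-6)² + 149)*118 = (6*36 + 149)*118 = (216 + 149)*118 = 365*118 = 43070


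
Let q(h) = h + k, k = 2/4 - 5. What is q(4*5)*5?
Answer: 155/2 ≈ 77.500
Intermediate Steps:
k = -9/2 (k = 2*(¼) - 5 = ½ - 5 = -9/2 ≈ -4.5000)
q(h) = -9/2 + h (q(h) = h - 9/2 = -9/2 + h)
q(4*5)*5 = (-9/2 + 4*5)*5 = (-9/2 + 20)*5 = (31/2)*5 = 155/2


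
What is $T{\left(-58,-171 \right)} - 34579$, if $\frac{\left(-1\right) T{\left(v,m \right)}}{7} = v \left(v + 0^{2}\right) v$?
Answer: $1331205$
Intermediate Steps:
$T{\left(v,m \right)} = - 7 v^{3}$ ($T{\left(v,m \right)} = - 7 v \left(v + 0^{2}\right) v = - 7 v \left(v + 0\right) v = - 7 v v v = - 7 v^{2} v = - 7 v^{3}$)
$T{\left(-58,-171 \right)} - 34579 = - 7 \left(-58\right)^{3} - 34579 = \left(-7\right) \left(-195112\right) - 34579 = 1365784 - 34579 = 1331205$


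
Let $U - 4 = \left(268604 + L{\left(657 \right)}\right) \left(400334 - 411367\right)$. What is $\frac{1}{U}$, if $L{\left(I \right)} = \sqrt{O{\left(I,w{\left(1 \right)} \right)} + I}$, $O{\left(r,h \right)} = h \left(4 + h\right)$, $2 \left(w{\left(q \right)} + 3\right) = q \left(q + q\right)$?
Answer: $- \frac{2963507928}{8782379159831064067} + \frac{11033 \sqrt{653}}{8782379159831064067} \approx -3.3741 \cdot 10^{-10}$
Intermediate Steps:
$w{\left(q \right)} = -3 + q^{2}$ ($w{\left(q \right)} = -3 + \frac{q \left(q + q\right)}{2} = -3 + \frac{q 2 q}{2} = -3 + \frac{2 q^{2}}{2} = -3 + q^{2}$)
$L{\left(I \right)} = \sqrt{-4 + I}$ ($L{\left(I \right)} = \sqrt{\left(-3 + 1^{2}\right) \left(4 - \left(3 - 1^{2}\right)\right) + I} = \sqrt{\left(-3 + 1\right) \left(4 + \left(-3 + 1\right)\right) + I} = \sqrt{- 2 \left(4 - 2\right) + I} = \sqrt{\left(-2\right) 2 + I} = \sqrt{-4 + I}$)
$U = -2963507928 - 11033 \sqrt{653}$ ($U = 4 + \left(268604 + \sqrt{-4 + 657}\right) \left(400334 - 411367\right) = 4 + \left(268604 + \sqrt{653}\right) \left(-11033\right) = 4 - \left(2963507932 + 11033 \sqrt{653}\right) = -2963507928 - 11033 \sqrt{653} \approx -2.9638 \cdot 10^{9}$)
$\frac{1}{U} = \frac{1}{-2963507928 - 11033 \sqrt{653}}$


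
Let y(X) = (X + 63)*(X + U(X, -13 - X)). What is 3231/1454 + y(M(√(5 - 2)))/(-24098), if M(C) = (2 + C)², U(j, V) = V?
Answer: 39591889/17519246 + 26*√3/12049 ≈ 2.2636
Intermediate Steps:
y(X) = -819 - 13*X (y(X) = (X + 63)*(X + (-13 - X)) = (63 + X)*(-13) = -819 - 13*X)
3231/1454 + y(M(√(5 - 2)))/(-24098) = 3231/1454 + (-819 - 13*(2 + √(5 - 2))²)/(-24098) = 3231*(1/1454) + (-819 - 13*(2 + √3)²)*(-1/24098) = 3231/1454 + (819/24098 + 13*(2 + √3)²/24098) = 19762866/8759623 + 13*(2 + √3)²/24098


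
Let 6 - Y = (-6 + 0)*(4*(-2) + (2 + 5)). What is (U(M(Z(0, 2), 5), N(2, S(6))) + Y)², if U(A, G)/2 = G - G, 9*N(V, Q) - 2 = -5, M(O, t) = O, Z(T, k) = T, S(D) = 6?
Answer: 0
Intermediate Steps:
N(V, Q) = -⅓ (N(V, Q) = 2/9 + (⅑)*(-5) = 2/9 - 5/9 = -⅓)
U(A, G) = 0 (U(A, G) = 2*(G - G) = 2*0 = 0)
Y = 0 (Y = 6 - (-6 + 0)*(4*(-2) + (2 + 5)) = 6 - (-6)*(-8 + 7) = 6 - (-6)*(-1) = 6 - 1*6 = 6 - 6 = 0)
(U(M(Z(0, 2), 5), N(2, S(6))) + Y)² = (0 + 0)² = 0² = 0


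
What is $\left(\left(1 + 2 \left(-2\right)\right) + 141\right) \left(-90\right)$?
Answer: $-12420$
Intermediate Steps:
$\left(\left(1 + 2 \left(-2\right)\right) + 141\right) \left(-90\right) = \left(\left(1 - 4\right) + 141\right) \left(-90\right) = \left(-3 + 141\right) \left(-90\right) = 138 \left(-90\right) = -12420$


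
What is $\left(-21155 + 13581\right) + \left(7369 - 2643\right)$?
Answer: $-2848$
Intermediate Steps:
$\left(-21155 + 13581\right) + \left(7369 - 2643\right) = -7574 + \left(7369 - 2643\right) = -7574 + 4726 = -2848$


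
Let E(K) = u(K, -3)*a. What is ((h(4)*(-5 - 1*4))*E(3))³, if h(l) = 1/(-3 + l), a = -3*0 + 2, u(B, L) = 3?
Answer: -157464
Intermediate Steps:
a = 2 (a = 0 + 2 = 2)
E(K) = 6 (E(K) = 3*2 = 6)
((h(4)*(-5 - 1*4))*E(3))³ = (((-5 - 1*4)/(-3 + 4))*6)³ = (((-5 - 4)/1)*6)³ = ((1*(-9))*6)³ = (-9*6)³ = (-54)³ = -157464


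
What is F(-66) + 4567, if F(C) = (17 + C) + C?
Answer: 4452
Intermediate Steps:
F(C) = 17 + 2*C
F(-66) + 4567 = (17 + 2*(-66)) + 4567 = (17 - 132) + 4567 = -115 + 4567 = 4452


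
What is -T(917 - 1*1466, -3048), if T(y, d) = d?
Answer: 3048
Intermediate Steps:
-T(917 - 1*1466, -3048) = -1*(-3048) = 3048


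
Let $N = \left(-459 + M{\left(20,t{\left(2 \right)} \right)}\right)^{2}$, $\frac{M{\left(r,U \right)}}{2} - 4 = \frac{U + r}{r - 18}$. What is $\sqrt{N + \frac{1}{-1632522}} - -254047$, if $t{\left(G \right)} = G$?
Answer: $254047 + \frac{\sqrt{490492837058723322}}{1632522} \approx 2.5448 \cdot 10^{5}$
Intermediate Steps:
$M{\left(r,U \right)} = 8 + \frac{2 \left(U + r\right)}{-18 + r}$ ($M{\left(r,U \right)} = 8 + 2 \frac{U + r}{r - 18} = 8 + 2 \frac{U + r}{-18 + r} = 8 + \frac{2 \left(U + r\right)}{-18 + r}$)
$N = 184041$ ($N = \left(-459 + \frac{2 \left(-72 + 2 + 5 \cdot 20\right)}{-18 + 20}\right)^{2} = \left(-459 + \frac{2 \left(-72 + 2 + 100\right)}{2}\right)^{2} = \left(-459 + 2 \cdot \frac{1}{2} \cdot 30\right)^{2} = \left(-459 + 30\right)^{2} = \left(-429\right)^{2} = 184041$)
$\sqrt{N + \frac{1}{-1632522}} - -254047 = \sqrt{184041 + \frac{1}{-1632522}} - -254047 = \sqrt{184041 - \frac{1}{1632522}} + 254047 = \sqrt{\frac{300450981401}{1632522}} + 254047 = \frac{\sqrt{490492837058723322}}{1632522} + 254047 = 254047 + \frac{\sqrt{490492837058723322}}{1632522}$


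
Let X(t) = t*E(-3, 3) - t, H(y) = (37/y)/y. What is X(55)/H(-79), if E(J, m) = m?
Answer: 686510/37 ≈ 18554.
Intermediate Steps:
H(y) = 37/y²
X(t) = 2*t (X(t) = t*3 - t = 3*t - t = 2*t)
X(55)/H(-79) = (2*55)/((37/(-79)²)) = 110/((37*(1/6241))) = 110/(37/6241) = 110*(6241/37) = 686510/37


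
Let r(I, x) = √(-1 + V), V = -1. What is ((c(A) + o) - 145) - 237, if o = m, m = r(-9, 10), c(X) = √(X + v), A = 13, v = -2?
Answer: -382 + √11 + I*√2 ≈ -378.68 + 1.4142*I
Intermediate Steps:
r(I, x) = I*√2 (r(I, x) = √(-1 - 1) = √(-2) = I*√2)
c(X) = √(-2 + X) (c(X) = √(X - 2) = √(-2 + X))
m = I*√2 ≈ 1.4142*I
o = I*√2 ≈ 1.4142*I
((c(A) + o) - 145) - 237 = ((√(-2 + 13) + I*√2) - 145) - 237 = ((√11 + I*√2) - 145) - 237 = (-145 + √11 + I*√2) - 237 = -382 + √11 + I*√2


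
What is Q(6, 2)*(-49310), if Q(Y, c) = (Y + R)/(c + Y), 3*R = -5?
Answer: -320515/12 ≈ -26710.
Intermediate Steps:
R = -5/3 (R = (1/3)*(-5) = -5/3 ≈ -1.6667)
Q(Y, c) = (-5/3 + Y)/(Y + c) (Q(Y, c) = (Y - 5/3)/(c + Y) = (-5/3 + Y)/(Y + c))
Q(6, 2)*(-49310) = ((-5/3 + 6)/(6 + 2))*(-49310) = ((13/3)/8)*(-49310) = ((1/8)*(13/3))*(-49310) = (13/24)*(-49310) = -320515/12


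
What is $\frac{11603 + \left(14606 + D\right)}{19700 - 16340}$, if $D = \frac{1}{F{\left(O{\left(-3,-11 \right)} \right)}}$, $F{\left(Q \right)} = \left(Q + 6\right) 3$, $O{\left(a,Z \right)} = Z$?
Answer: $\frac{28081}{3600} \approx 7.8003$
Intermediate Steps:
$F{\left(Q \right)} = 18 + 3 Q$ ($F{\left(Q \right)} = \left(6 + Q\right) 3 = 18 + 3 Q$)
$D = - \frac{1}{15}$ ($D = \frac{1}{18 + 3 \left(-11\right)} = \frac{1}{18 - 33} = \frac{1}{-15} = - \frac{1}{15} \approx -0.066667$)
$\frac{11603 + \left(14606 + D\right)}{19700 - 16340} = \frac{11603 + \left(14606 - \frac{1}{15}\right)}{19700 - 16340} = \frac{11603 + \frac{219089}{15}}{3360} = \frac{393134}{15} \cdot \frac{1}{3360} = \frac{28081}{3600}$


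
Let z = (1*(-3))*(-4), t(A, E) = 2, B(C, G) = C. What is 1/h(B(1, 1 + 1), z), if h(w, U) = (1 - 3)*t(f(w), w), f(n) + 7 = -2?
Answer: -1/4 ≈ -0.25000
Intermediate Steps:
f(n) = -9 (f(n) = -7 - 2 = -9)
z = 12 (z = -3*(-4) = 12)
h(w, U) = -4 (h(w, U) = (1 - 3)*2 = -2*2 = -4)
1/h(B(1, 1 + 1), z) = 1/(-4) = -1/4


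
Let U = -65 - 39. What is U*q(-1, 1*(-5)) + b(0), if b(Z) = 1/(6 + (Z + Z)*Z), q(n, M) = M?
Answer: 3121/6 ≈ 520.17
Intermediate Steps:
U = -104
b(Z) = 1/(6 + 2*Z²) (b(Z) = 1/(6 + (2*Z)*Z) = 1/(6 + 2*Z²))
U*q(-1, 1*(-5)) + b(0) = -104*(-5) + 1/(2*(3 + 0²)) = -104*(-5) + 1/(2*(3 + 0)) = 520 + (½)/3 = 520 + (½)*(⅓) = 520 + ⅙ = 3121/6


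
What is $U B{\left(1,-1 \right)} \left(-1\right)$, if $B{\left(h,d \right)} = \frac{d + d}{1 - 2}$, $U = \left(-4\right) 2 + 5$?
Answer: $6$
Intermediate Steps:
$U = -3$ ($U = -8 + 5 = -3$)
$B{\left(h,d \right)} = - 2 d$ ($B{\left(h,d \right)} = \frac{2 d}{-1} = 2 d \left(-1\right) = - 2 d$)
$U B{\left(1,-1 \right)} \left(-1\right) = - 3 \left(\left(-2\right) \left(-1\right)\right) \left(-1\right) = \left(-3\right) 2 \left(-1\right) = \left(-6\right) \left(-1\right) = 6$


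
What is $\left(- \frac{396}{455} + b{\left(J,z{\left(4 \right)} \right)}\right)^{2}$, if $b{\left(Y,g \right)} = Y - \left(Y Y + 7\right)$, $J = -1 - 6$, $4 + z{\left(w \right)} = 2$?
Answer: $\frac{844541721}{207025} \approx 4079.4$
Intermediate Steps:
$z{\left(w \right)} = -2$ ($z{\left(w \right)} = -4 + 2 = -2$)
$J = -7$
$b{\left(Y,g \right)} = -7 + Y - Y^{2}$ ($b{\left(Y,g \right)} = Y - \left(Y^{2} + 7\right) = Y - \left(7 + Y^{2}\right) = -7 + Y - Y^{2}$)
$\left(- \frac{396}{455} + b{\left(J,z{\left(4 \right)} \right)}\right)^{2} = \left(- \frac{396}{455} - 63\right)^{2} = \left(- \frac{29061}{455}\right)^{2} = \frac{844541721}{207025}$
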